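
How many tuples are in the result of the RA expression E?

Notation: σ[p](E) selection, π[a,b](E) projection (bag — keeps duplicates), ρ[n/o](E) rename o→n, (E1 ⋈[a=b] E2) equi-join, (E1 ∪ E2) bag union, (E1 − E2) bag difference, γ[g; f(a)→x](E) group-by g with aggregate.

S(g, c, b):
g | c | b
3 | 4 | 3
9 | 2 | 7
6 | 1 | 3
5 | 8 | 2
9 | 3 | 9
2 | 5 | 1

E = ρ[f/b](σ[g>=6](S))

Per-node cardinality:
  S → 6
  σ[g>=6](S) → 3
  ρ[f/b](σ[g>=6](S)) → 3

|E| = 3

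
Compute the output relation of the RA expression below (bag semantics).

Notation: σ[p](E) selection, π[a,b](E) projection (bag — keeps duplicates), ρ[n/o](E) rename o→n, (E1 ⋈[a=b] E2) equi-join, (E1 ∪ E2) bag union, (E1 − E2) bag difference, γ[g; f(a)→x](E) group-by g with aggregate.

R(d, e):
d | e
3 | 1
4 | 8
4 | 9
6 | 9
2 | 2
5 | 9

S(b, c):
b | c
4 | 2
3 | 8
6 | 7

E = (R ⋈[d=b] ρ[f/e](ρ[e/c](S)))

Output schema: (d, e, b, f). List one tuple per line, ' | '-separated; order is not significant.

Stepwise |·|:
  R → 6
  S → 3
  ρ[e/c](S) → 3
  ρ[f/e](ρ[e/c](S)) → 3
  (R ⋈[d=b] ρ[f/e](ρ[e/c](S))) → 4

== RESULT ==
d | e | b | f
3 | 1 | 3 | 8
4 | 8 | 4 | 2
4 | 9 | 4 | 2
6 | 9 | 6 | 7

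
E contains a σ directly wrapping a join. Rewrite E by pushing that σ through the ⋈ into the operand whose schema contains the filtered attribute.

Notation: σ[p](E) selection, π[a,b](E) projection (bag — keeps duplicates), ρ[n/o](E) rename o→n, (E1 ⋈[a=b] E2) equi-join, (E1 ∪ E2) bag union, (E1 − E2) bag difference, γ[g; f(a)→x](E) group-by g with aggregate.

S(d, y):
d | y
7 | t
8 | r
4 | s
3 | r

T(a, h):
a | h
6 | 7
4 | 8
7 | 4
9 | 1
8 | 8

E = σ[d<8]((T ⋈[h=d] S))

σ filters on d, owned by the right side.
E' = (T ⋈[h=d] σ[d<8](S))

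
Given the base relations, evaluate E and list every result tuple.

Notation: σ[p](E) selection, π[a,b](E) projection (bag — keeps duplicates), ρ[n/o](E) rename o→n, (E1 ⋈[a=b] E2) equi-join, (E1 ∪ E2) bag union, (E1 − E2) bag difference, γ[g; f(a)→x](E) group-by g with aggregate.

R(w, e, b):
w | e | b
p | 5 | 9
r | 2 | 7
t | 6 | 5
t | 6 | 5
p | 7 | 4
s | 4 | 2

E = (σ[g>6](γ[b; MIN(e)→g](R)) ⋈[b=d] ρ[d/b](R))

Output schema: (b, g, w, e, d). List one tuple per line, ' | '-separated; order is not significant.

Per-node cardinality:
  R → 6
  γ[b; MIN(e)→g](R) → 5
  σ[g>6](γ[b; MIN(e)→g](R)) → 1
  R → 6
  ρ[d/b](R) → 6
  (σ[g>6](γ[b; MIN(e)→g](R)) ⋈[b=d] ρ[d/b](R)) → 1

== RESULT ==
b | g | w | e | d
4 | 7 | p | 7 | 4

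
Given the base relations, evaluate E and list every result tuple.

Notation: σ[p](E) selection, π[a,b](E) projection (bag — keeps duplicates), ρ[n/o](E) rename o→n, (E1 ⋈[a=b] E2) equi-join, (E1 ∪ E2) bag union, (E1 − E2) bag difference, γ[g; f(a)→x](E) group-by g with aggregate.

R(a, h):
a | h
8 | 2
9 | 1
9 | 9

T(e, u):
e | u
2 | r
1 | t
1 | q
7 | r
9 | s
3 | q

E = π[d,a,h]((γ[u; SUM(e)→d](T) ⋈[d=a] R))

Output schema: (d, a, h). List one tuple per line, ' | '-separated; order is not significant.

Row counts bottom-up:
  T → 6
  γ[u; SUM(e)→d](T) → 4
  R → 3
  (γ[u; SUM(e)→d](T) ⋈[d=a] R) → 4
  π[d,a,h]((γ[u; SUM(e)→d](T) ⋈[d=a] R)) → 4

== RESULT ==
d | a | h
9 | 9 | 1
9 | 9 | 1
9 | 9 | 9
9 | 9 | 9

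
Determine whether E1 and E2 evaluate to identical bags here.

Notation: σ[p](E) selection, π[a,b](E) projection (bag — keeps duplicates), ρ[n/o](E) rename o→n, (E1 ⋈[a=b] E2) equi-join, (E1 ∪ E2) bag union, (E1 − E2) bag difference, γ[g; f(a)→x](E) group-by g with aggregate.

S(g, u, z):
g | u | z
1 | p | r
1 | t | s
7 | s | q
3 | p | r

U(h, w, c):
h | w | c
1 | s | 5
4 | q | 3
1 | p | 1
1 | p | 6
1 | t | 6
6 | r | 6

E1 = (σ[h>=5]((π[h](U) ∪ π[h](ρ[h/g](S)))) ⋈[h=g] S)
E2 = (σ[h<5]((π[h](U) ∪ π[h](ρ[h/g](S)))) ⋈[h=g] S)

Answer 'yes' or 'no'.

E1 per-node cardinality:
  U → 6
  π[h](U) → 6
  S → 4
  ρ[h/g](S) → 4
  π[h](ρ[h/g](S)) → 4
  (π[h](U) ∪ π[h](ρ[h/g](S))) → 10
  σ[h>=5]((π[h](U) ∪ π[h](ρ[h/g](S)))) → 2
  S → 4
  (σ[h>=5]((π[h](U) ∪ π[h](ρ[h/g](S)))) ⋈[h=g] S) → 1
E2 per-node cardinality:
  U → 6
  π[h](U) → 6
  S → 4
  ρ[h/g](S) → 4
  π[h](ρ[h/g](S)) → 4
  (π[h](U) ∪ π[h](ρ[h/g](S))) → 10
  σ[h<5]((π[h](U) ∪ π[h](ρ[h/g](S)))) → 8
  S → 4
  (σ[h<5]((π[h](U) ∪ π[h](ρ[h/g](S)))) ⋈[h=g] S) → 13

E1 result:
h | g | u | z
7 | 7 | s | q
E2 result:
h | g | u | z
1 | 1 | p | r
1 | 1 | p | r
1 | 1 | p | r
1 | 1 | p | r
1 | 1 | p | r
1 | 1 | p | r
1 | 1 | t | s
1 | 1 | t | s
1 | 1 | t | s
1 | 1 | t | s
1 | 1 | t | s
1 | 1 | t | s
3 | 3 | p | r
Witness: (7, 7, 's', 'q') appears 1× in E1 but 0× in E2.

no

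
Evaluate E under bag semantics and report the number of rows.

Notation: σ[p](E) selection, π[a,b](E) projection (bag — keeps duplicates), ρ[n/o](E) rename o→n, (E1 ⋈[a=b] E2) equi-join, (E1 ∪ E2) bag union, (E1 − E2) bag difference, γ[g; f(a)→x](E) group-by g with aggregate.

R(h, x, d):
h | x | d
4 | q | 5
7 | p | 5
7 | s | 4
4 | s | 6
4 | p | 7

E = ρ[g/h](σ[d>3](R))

Subexpression sizes:
  R → 5
  σ[d>3](R) → 5
  ρ[g/h](σ[d>3](R)) → 5

|E| = 5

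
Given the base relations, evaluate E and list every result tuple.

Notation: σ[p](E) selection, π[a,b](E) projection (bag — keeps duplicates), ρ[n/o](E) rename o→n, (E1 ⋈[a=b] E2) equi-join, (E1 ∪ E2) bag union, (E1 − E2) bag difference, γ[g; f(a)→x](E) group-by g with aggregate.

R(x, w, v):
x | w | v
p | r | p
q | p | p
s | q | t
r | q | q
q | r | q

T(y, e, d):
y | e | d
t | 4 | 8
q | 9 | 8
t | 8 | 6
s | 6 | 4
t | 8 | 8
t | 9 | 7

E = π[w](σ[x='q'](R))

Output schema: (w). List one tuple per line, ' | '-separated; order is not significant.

Stepwise |·|:
  R → 5
  σ[x='q'](R) → 2
  π[w](σ[x='q'](R)) → 2

== RESULT ==
w
p
r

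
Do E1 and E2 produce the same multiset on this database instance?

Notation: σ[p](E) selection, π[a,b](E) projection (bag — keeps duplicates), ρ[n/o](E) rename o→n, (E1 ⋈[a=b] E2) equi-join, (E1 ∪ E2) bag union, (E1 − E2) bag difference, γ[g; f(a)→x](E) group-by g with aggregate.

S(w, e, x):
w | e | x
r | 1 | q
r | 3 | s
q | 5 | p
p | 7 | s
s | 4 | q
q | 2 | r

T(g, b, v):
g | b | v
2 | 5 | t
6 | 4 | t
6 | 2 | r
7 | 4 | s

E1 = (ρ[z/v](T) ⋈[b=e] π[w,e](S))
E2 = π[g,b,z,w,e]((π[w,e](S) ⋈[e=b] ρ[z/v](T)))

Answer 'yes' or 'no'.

E1 per-node cardinality:
  T → 4
  ρ[z/v](T) → 4
  S → 6
  π[w,e](S) → 6
  (ρ[z/v](T) ⋈[b=e] π[w,e](S)) → 4
E2 per-node cardinality:
  S → 6
  π[w,e](S) → 6
  T → 4
  ρ[z/v](T) → 4
  (π[w,e](S) ⋈[e=b] ρ[z/v](T)) → 4
  π[g,b,z,w,e]((π[w,e](S) ⋈[e=b] ρ[z/v](T))) → 4

E1 and E2 produce the same multiset:
g | b | z | w | e
2 | 5 | t | q | 5
6 | 2 | r | q | 2
6 | 4 | t | s | 4
7 | 4 | s | s | 4

yes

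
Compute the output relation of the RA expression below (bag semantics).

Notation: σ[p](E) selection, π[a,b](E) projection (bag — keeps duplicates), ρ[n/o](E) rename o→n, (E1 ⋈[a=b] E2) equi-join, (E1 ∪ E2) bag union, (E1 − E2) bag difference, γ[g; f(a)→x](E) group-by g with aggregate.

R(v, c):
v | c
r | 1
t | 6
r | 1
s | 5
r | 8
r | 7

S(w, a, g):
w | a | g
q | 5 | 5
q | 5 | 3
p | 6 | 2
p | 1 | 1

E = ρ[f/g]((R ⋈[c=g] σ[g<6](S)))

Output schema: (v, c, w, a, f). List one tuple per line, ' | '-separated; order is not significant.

Subexpression sizes:
  R → 6
  S → 4
  σ[g<6](S) → 4
  (R ⋈[c=g] σ[g<6](S)) → 3
  ρ[f/g]((R ⋈[c=g] σ[g<6](S))) → 3

== RESULT ==
v | c | w | a | f
r | 1 | p | 1 | 1
r | 1 | p | 1 | 1
s | 5 | q | 5 | 5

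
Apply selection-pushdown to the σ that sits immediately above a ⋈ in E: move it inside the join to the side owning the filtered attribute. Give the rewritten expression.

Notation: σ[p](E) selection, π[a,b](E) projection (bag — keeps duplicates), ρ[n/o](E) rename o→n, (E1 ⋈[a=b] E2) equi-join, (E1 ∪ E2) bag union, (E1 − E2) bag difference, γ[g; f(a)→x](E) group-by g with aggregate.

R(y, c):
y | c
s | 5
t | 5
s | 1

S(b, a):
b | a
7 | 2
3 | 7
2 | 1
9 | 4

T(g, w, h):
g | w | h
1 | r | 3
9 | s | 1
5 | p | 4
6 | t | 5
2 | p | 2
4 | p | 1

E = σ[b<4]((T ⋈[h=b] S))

σ filters on b, owned by the right side.
E' = (T ⋈[h=b] σ[b<4](S))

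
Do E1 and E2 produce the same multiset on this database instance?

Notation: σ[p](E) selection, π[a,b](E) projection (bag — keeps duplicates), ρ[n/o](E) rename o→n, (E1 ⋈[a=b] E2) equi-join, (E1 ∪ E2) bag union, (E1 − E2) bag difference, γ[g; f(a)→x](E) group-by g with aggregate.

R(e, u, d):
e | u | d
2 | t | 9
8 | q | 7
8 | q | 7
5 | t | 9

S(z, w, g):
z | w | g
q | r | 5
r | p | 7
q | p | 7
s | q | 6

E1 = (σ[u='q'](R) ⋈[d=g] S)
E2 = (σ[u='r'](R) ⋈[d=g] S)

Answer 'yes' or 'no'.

E1 row counts bottom-up:
  R → 4
  σ[u='q'](R) → 2
  S → 4
  (σ[u='q'](R) ⋈[d=g] S) → 4
E2 row counts bottom-up:
  R → 4
  σ[u='r'](R) → 0
  S → 4
  (σ[u='r'](R) ⋈[d=g] S) → 0

E1 result:
e | u | d | z | w | g
8 | q | 7 | q | p | 7
8 | q | 7 | q | p | 7
8 | q | 7 | r | p | 7
8 | q | 7 | r | p | 7
E2 result:
e | u | d | z | w | g
(0 rows)
Witness: (8, 'q', 7, 'r', 'p', 7) appears 2× in E1 but 0× in E2.

no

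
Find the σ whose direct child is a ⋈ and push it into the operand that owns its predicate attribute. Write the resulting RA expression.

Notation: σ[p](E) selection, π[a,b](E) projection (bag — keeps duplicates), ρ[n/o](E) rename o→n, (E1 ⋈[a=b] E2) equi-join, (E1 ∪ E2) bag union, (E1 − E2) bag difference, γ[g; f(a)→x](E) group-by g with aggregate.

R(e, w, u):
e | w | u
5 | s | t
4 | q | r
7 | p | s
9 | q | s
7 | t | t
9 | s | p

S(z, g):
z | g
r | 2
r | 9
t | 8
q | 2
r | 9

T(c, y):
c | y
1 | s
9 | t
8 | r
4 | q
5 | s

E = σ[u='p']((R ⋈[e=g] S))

σ filters on u, owned by the left side.
E' = (σ[u='p'](R) ⋈[e=g] S)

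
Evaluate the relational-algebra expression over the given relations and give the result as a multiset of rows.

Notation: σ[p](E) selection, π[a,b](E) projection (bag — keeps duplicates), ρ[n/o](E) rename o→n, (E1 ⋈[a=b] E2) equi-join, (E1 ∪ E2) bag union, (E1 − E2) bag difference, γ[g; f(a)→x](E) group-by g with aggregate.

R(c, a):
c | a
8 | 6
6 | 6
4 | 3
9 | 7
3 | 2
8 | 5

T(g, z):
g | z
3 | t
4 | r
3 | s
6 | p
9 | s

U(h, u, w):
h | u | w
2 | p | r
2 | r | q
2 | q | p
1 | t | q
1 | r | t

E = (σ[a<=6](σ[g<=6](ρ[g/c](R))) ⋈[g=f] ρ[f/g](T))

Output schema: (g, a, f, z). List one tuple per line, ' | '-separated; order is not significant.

Row counts bottom-up:
  R → 6
  ρ[g/c](R) → 6
  σ[g<=6](ρ[g/c](R)) → 3
  σ[a<=6](σ[g<=6](ρ[g/c](R))) → 3
  T → 5
  ρ[f/g](T) → 5
  (σ[a<=6](σ[g<=6](ρ[g/c](R))) ⋈[g=f] ρ[f/g](T)) → 4

== RESULT ==
g | a | f | z
3 | 2 | 3 | s
3 | 2 | 3 | t
4 | 3 | 4 | r
6 | 6 | 6 | p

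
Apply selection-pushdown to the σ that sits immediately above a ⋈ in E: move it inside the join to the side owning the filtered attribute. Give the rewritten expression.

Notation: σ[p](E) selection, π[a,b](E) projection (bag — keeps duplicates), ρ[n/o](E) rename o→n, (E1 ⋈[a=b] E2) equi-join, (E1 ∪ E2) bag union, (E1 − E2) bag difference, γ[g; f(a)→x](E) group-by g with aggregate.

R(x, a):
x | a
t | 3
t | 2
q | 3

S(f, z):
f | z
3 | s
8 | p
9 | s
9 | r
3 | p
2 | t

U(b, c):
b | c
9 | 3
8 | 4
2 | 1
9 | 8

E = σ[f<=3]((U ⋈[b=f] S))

σ filters on f, owned by the right side.
E' = (U ⋈[b=f] σ[f<=3](S))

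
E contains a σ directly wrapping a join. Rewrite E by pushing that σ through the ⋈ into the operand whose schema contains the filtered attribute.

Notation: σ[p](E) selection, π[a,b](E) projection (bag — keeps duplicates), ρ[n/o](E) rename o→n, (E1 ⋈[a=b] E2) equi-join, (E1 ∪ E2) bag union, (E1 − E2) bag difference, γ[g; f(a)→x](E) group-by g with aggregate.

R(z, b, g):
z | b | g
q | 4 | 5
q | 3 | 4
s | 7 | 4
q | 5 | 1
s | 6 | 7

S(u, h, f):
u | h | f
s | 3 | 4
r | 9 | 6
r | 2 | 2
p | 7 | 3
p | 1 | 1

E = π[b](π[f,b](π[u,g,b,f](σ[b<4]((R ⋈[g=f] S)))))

σ filters on b, owned by the left side.
E' = π[b](π[f,b](π[u,g,b,f]((σ[b<4](R) ⋈[g=f] S))))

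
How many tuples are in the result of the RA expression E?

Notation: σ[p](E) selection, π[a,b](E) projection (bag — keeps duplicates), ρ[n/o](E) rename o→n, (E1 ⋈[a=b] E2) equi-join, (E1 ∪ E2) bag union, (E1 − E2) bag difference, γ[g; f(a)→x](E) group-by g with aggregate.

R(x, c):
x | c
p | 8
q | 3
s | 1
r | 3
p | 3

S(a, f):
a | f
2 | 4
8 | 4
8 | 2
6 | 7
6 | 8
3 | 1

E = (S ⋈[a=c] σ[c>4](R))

Stepwise |·|:
  S → 6
  R → 5
  σ[c>4](R) → 1
  (S ⋈[a=c] σ[c>4](R)) → 2

|E| = 2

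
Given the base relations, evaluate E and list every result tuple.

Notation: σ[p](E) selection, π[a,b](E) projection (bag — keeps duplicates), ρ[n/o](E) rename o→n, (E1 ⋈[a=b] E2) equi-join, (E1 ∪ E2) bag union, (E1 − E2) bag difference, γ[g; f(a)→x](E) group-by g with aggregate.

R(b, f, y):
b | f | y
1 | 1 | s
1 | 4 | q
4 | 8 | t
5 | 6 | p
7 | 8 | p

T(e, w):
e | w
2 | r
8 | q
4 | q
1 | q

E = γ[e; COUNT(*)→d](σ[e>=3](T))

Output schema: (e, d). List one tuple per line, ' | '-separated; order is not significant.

Subexpression sizes:
  T → 4
  σ[e>=3](T) → 2
  γ[e; COUNT(*)→d](σ[e>=3](T)) → 2

== RESULT ==
e | d
4 | 1
8 | 1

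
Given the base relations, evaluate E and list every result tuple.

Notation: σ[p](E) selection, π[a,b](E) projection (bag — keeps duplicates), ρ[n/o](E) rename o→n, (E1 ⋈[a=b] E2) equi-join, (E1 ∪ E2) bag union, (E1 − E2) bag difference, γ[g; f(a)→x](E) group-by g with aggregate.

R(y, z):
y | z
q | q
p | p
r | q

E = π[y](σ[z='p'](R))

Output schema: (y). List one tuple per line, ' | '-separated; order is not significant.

Row counts bottom-up:
  R → 3
  σ[z='p'](R) → 1
  π[y](σ[z='p'](R)) → 1

== RESULT ==
y
p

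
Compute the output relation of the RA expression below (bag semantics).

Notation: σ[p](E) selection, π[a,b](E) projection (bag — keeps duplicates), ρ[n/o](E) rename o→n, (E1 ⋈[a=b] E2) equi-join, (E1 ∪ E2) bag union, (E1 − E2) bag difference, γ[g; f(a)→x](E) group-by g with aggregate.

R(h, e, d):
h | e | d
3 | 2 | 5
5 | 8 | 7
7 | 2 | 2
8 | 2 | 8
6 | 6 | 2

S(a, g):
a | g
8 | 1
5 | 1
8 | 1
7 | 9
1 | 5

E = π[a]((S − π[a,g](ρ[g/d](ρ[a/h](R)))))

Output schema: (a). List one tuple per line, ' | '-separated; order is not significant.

Row counts bottom-up:
  S → 5
  R → 5
  ρ[a/h](R) → 5
  ρ[g/d](ρ[a/h](R)) → 5
  π[a,g](ρ[g/d](ρ[a/h](R))) → 5
  (S − π[a,g](ρ[g/d](ρ[a/h](R)))) → 5
  π[a]((S − π[a,g](ρ[g/d](ρ[a/h](R))))) → 5

== RESULT ==
a
1
5
7
8
8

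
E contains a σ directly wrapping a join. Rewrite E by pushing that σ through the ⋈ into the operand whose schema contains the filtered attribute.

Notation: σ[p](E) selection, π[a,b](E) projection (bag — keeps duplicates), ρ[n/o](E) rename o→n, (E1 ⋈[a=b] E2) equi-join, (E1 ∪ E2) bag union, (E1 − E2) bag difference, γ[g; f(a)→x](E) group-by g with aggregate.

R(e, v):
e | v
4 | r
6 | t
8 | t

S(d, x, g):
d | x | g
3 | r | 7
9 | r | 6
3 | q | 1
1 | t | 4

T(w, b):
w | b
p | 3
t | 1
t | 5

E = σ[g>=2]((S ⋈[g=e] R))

σ filters on g, owned by the left side.
E' = (σ[g>=2](S) ⋈[g=e] R)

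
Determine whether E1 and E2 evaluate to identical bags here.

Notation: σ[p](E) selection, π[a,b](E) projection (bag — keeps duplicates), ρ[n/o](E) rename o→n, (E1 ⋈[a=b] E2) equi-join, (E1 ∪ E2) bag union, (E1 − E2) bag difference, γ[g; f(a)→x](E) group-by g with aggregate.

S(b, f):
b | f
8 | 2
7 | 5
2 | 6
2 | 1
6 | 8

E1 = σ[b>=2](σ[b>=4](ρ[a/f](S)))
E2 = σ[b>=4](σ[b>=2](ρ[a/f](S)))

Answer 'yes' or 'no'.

E1 subexpression sizes:
  S → 5
  ρ[a/f](S) → 5
  σ[b>=4](ρ[a/f](S)) → 3
  σ[b>=2](σ[b>=4](ρ[a/f](S))) → 3
E2 subexpression sizes:
  S → 5
  ρ[a/f](S) → 5
  σ[b>=2](ρ[a/f](S)) → 5
  σ[b>=4](σ[b>=2](ρ[a/f](S))) → 3

E1 and E2 produce the same multiset:
b | a
6 | 8
7 | 5
8 | 2

yes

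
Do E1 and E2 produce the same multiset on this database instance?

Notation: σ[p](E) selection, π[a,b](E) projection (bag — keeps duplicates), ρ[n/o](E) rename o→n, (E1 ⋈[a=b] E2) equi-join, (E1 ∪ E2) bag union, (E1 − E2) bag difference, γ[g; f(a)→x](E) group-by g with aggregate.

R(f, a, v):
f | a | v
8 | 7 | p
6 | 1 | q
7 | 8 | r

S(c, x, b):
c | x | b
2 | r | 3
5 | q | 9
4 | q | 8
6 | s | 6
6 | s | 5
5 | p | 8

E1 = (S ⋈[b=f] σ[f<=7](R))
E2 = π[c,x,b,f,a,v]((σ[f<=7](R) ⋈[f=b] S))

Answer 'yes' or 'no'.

E1 stepwise |·|:
  S → 6
  R → 3
  σ[f<=7](R) → 2
  (S ⋈[b=f] σ[f<=7](R)) → 1
E2 stepwise |·|:
  R → 3
  σ[f<=7](R) → 2
  S → 6
  (σ[f<=7](R) ⋈[f=b] S) → 1
  π[c,x,b,f,a,v]((σ[f<=7](R) ⋈[f=b] S)) → 1

E1 and E2 produce the same multiset:
c | x | b | f | a | v
6 | s | 6 | 6 | 1 | q

yes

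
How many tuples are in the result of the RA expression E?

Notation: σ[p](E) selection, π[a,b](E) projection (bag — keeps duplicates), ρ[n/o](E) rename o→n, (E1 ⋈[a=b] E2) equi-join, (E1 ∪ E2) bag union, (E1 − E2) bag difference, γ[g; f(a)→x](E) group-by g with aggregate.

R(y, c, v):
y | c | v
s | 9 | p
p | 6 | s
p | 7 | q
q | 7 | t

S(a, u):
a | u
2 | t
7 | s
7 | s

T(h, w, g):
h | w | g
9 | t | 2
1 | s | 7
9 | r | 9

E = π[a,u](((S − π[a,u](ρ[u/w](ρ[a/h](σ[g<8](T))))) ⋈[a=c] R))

Per-node cardinality:
  S → 3
  T → 3
  σ[g<8](T) → 2
  ρ[a/h](σ[g<8](T)) → 2
  ρ[u/w](ρ[a/h](σ[g<8](T))) → 2
  π[a,u](ρ[u/w](ρ[a/h](σ[g<8](T)))) → 2
  (S − π[a,u](ρ[u/w](ρ[a/h](σ[g<8](T))))) → 3
  R → 4
  ((S − π[a,u](ρ[u/w](ρ[a/h](σ[g<8](T))))) ⋈[a=c] R) → 4
  π[a,u](((S − π[a,u](ρ[u/w](ρ[a/h](σ[g<8](T))))) ⋈[a=c] R)) → 4

|E| = 4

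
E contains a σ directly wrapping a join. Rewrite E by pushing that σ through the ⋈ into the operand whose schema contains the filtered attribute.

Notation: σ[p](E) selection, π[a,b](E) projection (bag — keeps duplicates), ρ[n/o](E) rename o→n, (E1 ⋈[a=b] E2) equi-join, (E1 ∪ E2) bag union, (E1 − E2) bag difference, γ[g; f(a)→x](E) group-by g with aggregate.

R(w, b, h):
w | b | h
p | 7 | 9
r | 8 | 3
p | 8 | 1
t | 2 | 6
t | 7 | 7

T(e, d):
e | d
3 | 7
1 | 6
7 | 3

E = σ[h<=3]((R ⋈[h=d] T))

σ filters on h, owned by the left side.
E' = (σ[h<=3](R) ⋈[h=d] T)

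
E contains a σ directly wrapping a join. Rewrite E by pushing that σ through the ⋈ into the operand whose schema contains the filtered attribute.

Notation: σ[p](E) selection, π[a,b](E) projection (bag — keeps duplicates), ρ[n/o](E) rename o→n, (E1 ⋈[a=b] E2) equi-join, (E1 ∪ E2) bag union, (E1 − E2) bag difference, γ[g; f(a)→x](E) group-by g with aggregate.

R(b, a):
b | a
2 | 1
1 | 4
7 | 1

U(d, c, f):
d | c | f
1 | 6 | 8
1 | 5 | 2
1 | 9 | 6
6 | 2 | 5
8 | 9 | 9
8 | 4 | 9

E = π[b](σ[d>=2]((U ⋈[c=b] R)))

σ filters on d, owned by the left side.
E' = π[b]((σ[d>=2](U) ⋈[c=b] R))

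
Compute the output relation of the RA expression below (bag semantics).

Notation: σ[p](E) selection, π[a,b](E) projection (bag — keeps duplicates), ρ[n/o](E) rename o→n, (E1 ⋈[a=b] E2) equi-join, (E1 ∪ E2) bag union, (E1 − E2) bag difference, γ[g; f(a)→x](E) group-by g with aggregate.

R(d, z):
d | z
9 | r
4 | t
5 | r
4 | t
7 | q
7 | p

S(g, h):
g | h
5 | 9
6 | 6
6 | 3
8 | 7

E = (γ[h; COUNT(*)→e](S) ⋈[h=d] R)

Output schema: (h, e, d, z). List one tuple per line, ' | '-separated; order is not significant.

Per-node cardinality:
  S → 4
  γ[h; COUNT(*)→e](S) → 4
  R → 6
  (γ[h; COUNT(*)→e](S) ⋈[h=d] R) → 3

== RESULT ==
h | e | d | z
7 | 1 | 7 | p
7 | 1 | 7 | q
9 | 1 | 9 | r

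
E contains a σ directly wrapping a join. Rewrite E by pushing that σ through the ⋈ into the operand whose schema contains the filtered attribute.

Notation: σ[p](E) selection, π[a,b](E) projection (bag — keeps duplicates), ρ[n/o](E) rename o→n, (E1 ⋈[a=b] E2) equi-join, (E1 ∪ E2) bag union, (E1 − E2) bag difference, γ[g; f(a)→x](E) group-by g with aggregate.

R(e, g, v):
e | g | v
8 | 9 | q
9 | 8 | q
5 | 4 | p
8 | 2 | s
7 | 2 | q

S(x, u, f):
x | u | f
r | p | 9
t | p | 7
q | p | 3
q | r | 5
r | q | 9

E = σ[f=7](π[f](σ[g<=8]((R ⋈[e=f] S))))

σ filters on g, owned by the left side.
E' = σ[f=7](π[f]((σ[g<=8](R) ⋈[e=f] S)))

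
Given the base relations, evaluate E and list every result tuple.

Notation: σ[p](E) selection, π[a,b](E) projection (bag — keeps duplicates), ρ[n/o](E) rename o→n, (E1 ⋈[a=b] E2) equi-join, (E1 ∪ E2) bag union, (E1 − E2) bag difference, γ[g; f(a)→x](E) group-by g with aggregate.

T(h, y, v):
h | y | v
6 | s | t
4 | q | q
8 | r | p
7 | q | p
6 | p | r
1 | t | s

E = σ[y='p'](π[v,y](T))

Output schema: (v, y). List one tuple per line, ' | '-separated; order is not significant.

Row counts bottom-up:
  T → 6
  π[v,y](T) → 6
  σ[y='p'](π[v,y](T)) → 1

== RESULT ==
v | y
r | p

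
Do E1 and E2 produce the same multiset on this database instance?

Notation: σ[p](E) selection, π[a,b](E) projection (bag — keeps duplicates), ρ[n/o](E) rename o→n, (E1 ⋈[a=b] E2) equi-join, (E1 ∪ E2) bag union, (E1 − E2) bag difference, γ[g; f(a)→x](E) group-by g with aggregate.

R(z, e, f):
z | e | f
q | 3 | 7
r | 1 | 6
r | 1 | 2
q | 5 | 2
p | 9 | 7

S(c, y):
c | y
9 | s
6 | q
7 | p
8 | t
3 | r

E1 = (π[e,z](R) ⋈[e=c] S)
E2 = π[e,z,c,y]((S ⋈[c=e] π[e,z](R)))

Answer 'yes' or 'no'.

E1 per-node cardinality:
  R → 5
  π[e,z](R) → 5
  S → 5
  (π[e,z](R) ⋈[e=c] S) → 2
E2 per-node cardinality:
  S → 5
  R → 5
  π[e,z](R) → 5
  (S ⋈[c=e] π[e,z](R)) → 2
  π[e,z,c,y]((S ⋈[c=e] π[e,z](R))) → 2

E1 and E2 produce the same multiset:
e | z | c | y
3 | q | 3 | r
9 | p | 9 | s

yes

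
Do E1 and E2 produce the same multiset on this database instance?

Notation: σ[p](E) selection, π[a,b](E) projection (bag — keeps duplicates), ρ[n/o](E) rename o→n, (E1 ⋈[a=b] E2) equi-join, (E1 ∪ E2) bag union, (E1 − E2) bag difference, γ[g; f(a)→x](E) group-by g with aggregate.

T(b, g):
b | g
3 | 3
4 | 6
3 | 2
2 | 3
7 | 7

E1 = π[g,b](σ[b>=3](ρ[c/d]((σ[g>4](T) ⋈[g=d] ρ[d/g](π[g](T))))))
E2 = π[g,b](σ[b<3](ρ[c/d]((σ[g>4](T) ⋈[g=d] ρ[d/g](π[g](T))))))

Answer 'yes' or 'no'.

E1 subexpression sizes:
  T → 5
  σ[g>4](T) → 2
  T → 5
  π[g](T) → 5
  ρ[d/g](π[g](T)) → 5
  (σ[g>4](T) ⋈[g=d] ρ[d/g](π[g](T))) → 2
  ρ[c/d]((σ[g>4](T) ⋈[g=d] ρ[d/g](π[g](T)))) → 2
  σ[b>=3](ρ[c/d]((σ[g>4](T) ⋈[g=d] ρ[d/g](π[g](T))))) → 2
  π[g,b](σ[b>=3](ρ[c/d]((σ[g>4](T) ⋈[g=d] ρ[d/g](π[g](T)))))) → 2
E2 subexpression sizes:
  T → 5
  σ[g>4](T) → 2
  T → 5
  π[g](T) → 5
  ρ[d/g](π[g](T)) → 5
  (σ[g>4](T) ⋈[g=d] ρ[d/g](π[g](T))) → 2
  ρ[c/d]((σ[g>4](T) ⋈[g=d] ρ[d/g](π[g](T)))) → 2
  σ[b<3](ρ[c/d]((σ[g>4](T) ⋈[g=d] ρ[d/g](π[g](T))))) → 0
  π[g,b](σ[b<3](ρ[c/d]((σ[g>4](T) ⋈[g=d] ρ[d/g](π[g](T)))))) → 0

E1 result:
g | b
6 | 4
7 | 7
E2 result:
g | b
(0 rows)
Witness: (6, 4) appears 1× in E1 but 0× in E2.

no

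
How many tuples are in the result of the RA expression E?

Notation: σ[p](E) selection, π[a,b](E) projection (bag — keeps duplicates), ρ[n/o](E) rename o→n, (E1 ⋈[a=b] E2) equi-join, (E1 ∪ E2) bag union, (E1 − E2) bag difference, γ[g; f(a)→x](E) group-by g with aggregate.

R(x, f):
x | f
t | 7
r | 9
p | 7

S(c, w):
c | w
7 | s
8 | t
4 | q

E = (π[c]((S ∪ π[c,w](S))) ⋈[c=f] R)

Row counts bottom-up:
  S → 3
  S → 3
  π[c,w](S) → 3
  (S ∪ π[c,w](S)) → 6
  π[c]((S ∪ π[c,w](S))) → 6
  R → 3
  (π[c]((S ∪ π[c,w](S))) ⋈[c=f] R) → 4

|E| = 4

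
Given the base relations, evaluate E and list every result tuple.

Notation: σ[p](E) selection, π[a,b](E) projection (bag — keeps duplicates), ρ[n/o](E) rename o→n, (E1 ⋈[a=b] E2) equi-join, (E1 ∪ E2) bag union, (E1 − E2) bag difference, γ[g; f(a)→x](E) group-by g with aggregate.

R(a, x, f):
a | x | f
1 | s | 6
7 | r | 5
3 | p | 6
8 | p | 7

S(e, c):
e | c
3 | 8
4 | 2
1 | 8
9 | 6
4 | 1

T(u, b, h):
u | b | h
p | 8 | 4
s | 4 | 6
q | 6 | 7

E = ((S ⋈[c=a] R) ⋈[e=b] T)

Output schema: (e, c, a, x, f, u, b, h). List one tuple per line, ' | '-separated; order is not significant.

Stepwise |·|:
  S → 5
  R → 4
  (S ⋈[c=a] R) → 3
  T → 3
  ((S ⋈[c=a] R) ⋈[e=b] T) → 1

== RESULT ==
e | c | a | x | f | u | b | h
4 | 1 | 1 | s | 6 | s | 4 | 6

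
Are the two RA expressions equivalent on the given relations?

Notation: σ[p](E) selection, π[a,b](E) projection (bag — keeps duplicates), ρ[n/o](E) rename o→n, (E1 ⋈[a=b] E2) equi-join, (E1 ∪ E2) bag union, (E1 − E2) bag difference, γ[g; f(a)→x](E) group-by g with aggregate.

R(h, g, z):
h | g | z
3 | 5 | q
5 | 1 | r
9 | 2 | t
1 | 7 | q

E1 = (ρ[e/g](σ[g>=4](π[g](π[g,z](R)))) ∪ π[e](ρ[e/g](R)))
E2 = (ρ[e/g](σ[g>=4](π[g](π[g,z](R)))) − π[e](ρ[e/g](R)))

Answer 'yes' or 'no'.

E1 per-node cardinality:
  R → 4
  π[g,z](R) → 4
  π[g](π[g,z](R)) → 4
  σ[g>=4](π[g](π[g,z](R))) → 2
  ρ[e/g](σ[g>=4](π[g](π[g,z](R)))) → 2
  R → 4
  ρ[e/g](R) → 4
  π[e](ρ[e/g](R)) → 4
  (ρ[e/g](σ[g>=4](π[g](π[g,z](R)))) ∪ π[e](ρ[e/g](R))) → 6
E2 per-node cardinality:
  R → 4
  π[g,z](R) → 4
  π[g](π[g,z](R)) → 4
  σ[g>=4](π[g](π[g,z](R))) → 2
  ρ[e/g](σ[g>=4](π[g](π[g,z](R)))) → 2
  R → 4
  ρ[e/g](R) → 4
  π[e](ρ[e/g](R)) → 4
  (ρ[e/g](σ[g>=4](π[g](π[g,z](R)))) − π[e](ρ[e/g](R))) → 0

E1 result:
e
1
2
5
5
7
7
E2 result:
e
(0 rows)
Witness: (1,) appears 1× in E1 but 0× in E2.

no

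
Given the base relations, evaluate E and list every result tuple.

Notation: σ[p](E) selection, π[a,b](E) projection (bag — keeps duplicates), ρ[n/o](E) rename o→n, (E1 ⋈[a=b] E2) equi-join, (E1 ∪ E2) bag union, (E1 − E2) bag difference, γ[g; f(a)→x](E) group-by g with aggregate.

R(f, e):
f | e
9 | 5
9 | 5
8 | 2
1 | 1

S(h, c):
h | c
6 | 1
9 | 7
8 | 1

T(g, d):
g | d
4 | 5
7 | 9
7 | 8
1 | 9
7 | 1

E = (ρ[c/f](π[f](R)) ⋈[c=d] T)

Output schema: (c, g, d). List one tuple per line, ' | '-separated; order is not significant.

Row counts bottom-up:
  R → 4
  π[f](R) → 4
  ρ[c/f](π[f](R)) → 4
  T → 5
  (ρ[c/f](π[f](R)) ⋈[c=d] T) → 6

== RESULT ==
c | g | d
1 | 7 | 1
8 | 7 | 8
9 | 1 | 9
9 | 1 | 9
9 | 7 | 9
9 | 7 | 9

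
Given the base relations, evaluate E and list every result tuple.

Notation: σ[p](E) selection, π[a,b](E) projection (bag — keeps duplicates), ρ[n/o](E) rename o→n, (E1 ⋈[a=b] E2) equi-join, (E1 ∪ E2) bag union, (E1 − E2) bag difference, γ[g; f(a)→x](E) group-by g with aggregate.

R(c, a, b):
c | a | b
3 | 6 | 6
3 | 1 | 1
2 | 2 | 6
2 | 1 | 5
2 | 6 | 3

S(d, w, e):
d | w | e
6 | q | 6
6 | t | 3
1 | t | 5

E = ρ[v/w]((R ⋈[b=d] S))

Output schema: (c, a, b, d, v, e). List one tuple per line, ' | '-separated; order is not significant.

Row counts bottom-up:
  R → 5
  S → 3
  (R ⋈[b=d] S) → 5
  ρ[v/w]((R ⋈[b=d] S)) → 5

== RESULT ==
c | a | b | d | v | e
2 | 2 | 6 | 6 | q | 6
2 | 2 | 6 | 6 | t | 3
3 | 1 | 1 | 1 | t | 5
3 | 6 | 6 | 6 | q | 6
3 | 6 | 6 | 6 | t | 3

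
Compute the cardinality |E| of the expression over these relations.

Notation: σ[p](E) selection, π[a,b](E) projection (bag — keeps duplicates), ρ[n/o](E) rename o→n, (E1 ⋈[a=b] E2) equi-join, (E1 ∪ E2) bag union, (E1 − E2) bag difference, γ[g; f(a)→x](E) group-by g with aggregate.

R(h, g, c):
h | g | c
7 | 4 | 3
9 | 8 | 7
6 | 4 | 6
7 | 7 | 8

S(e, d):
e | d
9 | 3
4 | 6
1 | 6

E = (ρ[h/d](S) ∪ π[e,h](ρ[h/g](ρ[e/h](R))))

Per-node cardinality:
  S → 3
  ρ[h/d](S) → 3
  R → 4
  ρ[e/h](R) → 4
  ρ[h/g](ρ[e/h](R)) → 4
  π[e,h](ρ[h/g](ρ[e/h](R))) → 4
  (ρ[h/d](S) ∪ π[e,h](ρ[h/g](ρ[e/h](R)))) → 7

|E| = 7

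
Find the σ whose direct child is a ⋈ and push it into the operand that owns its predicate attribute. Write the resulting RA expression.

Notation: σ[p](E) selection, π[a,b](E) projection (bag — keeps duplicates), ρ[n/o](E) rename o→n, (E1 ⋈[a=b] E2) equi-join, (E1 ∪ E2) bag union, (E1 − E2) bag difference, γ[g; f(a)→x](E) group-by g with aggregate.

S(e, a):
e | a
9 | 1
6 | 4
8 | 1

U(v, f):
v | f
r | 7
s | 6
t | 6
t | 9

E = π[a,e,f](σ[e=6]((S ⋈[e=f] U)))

σ filters on e, owned by the left side.
E' = π[a,e,f]((σ[e=6](S) ⋈[e=f] U))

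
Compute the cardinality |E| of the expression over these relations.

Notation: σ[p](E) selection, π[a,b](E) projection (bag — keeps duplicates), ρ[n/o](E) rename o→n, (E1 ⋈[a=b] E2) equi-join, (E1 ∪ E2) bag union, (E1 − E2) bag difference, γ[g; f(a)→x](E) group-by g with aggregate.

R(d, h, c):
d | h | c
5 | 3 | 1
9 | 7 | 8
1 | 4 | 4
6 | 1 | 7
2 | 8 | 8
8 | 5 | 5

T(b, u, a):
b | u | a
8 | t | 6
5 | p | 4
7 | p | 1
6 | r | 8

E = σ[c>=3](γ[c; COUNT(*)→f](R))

Stepwise |·|:
  R → 6
  γ[c; COUNT(*)→f](R) → 5
  σ[c>=3](γ[c; COUNT(*)→f](R)) → 4

|E| = 4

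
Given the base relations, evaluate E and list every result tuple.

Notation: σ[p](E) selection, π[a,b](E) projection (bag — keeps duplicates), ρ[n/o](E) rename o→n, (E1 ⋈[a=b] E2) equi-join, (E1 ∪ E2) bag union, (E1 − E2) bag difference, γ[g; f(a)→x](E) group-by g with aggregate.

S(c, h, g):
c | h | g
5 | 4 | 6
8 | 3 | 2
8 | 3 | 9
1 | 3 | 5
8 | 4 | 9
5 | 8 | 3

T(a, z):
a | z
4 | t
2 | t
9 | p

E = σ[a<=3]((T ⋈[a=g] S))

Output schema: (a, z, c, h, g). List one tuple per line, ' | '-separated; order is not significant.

Subexpression sizes:
  T → 3
  S → 6
  (T ⋈[a=g] S) → 3
  σ[a<=3]((T ⋈[a=g] S)) → 1

== RESULT ==
a | z | c | h | g
2 | t | 8 | 3 | 2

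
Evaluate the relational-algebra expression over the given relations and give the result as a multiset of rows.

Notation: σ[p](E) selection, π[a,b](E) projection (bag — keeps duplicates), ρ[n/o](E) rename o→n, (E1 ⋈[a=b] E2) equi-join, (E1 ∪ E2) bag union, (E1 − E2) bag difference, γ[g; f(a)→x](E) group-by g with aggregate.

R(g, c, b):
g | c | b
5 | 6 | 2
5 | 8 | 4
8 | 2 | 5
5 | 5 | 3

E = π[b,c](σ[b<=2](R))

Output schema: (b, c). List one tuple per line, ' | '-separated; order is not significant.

Row counts bottom-up:
  R → 4
  σ[b<=2](R) → 1
  π[b,c](σ[b<=2](R)) → 1

== RESULT ==
b | c
2 | 6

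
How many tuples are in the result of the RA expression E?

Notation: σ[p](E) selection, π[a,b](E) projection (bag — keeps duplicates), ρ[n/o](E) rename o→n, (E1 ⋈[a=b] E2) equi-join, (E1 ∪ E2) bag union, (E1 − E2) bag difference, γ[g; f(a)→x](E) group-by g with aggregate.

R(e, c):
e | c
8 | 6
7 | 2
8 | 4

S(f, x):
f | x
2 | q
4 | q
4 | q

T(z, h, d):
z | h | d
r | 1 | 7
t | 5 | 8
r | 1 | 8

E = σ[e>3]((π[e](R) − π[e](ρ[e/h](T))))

Subexpression sizes:
  R → 3
  π[e](R) → 3
  T → 3
  ρ[e/h](T) → 3
  π[e](ρ[e/h](T)) → 3
  (π[e](R) − π[e](ρ[e/h](T))) → 3
  σ[e>3]((π[e](R) − π[e](ρ[e/h](T)))) → 3

|E| = 3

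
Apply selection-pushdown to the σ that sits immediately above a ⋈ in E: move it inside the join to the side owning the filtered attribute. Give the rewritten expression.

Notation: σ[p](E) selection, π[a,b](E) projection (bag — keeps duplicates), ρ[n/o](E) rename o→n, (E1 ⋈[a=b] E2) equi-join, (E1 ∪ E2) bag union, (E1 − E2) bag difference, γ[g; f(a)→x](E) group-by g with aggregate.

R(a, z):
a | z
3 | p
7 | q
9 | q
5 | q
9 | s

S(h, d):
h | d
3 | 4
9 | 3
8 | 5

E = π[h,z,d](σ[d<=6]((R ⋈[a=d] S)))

σ filters on d, owned by the right side.
E' = π[h,z,d]((R ⋈[a=d] σ[d<=6](S)))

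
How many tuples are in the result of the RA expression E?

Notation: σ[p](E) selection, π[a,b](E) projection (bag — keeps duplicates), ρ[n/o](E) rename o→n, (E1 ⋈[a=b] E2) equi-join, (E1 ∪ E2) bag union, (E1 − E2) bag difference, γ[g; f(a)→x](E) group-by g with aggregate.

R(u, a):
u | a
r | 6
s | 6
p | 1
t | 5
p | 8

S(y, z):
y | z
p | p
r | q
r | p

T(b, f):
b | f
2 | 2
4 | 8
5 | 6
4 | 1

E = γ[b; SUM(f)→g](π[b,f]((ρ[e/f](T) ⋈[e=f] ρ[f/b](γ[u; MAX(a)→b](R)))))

Stepwise |·|:
  T → 4
  ρ[e/f](T) → 4
  R → 5
  γ[u; MAX(a)→b](R) → 4
  ρ[f/b](γ[u; MAX(a)→b](R)) → 4
  (ρ[e/f](T) ⋈[e=f] ρ[f/b](γ[u; MAX(a)→b](R))) → 3
  π[b,f]((ρ[e/f](T) ⋈[e=f] ρ[f/b](γ[u; MAX(a)→b](R)))) → 3
  γ[b; SUM(f)→g](π[b,f]((ρ[e/f](T) ⋈[e=f] ρ[f/b](γ[u; MAX(a)→b](R))))) → 2

|E| = 2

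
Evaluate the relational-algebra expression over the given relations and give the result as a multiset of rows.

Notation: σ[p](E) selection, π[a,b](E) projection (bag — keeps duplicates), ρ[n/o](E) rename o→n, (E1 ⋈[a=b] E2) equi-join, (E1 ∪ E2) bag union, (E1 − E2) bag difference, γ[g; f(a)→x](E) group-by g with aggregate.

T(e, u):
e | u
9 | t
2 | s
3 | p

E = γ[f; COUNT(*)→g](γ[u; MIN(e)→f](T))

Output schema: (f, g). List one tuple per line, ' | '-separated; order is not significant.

Subexpression sizes:
  T → 3
  γ[u; MIN(e)→f](T) → 3
  γ[f; COUNT(*)→g](γ[u; MIN(e)→f](T)) → 3

== RESULT ==
f | g
2 | 1
3 | 1
9 | 1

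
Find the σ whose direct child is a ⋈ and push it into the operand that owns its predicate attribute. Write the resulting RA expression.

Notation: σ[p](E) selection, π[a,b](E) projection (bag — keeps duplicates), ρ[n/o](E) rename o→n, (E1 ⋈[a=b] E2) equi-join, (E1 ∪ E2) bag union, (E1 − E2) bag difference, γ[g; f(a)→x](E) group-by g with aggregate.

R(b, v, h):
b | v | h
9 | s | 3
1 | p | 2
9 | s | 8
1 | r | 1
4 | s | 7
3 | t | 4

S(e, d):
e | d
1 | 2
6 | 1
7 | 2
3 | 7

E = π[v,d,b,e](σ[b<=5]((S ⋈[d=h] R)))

σ filters on b, owned by the right side.
E' = π[v,d,b,e]((S ⋈[d=h] σ[b<=5](R)))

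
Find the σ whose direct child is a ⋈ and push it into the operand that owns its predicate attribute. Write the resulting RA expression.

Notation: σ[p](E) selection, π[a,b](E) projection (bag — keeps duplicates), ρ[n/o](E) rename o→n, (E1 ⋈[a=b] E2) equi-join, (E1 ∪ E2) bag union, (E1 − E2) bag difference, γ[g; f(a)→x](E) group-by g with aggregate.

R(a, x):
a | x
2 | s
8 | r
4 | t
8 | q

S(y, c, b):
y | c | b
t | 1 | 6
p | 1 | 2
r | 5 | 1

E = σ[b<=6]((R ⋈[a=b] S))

σ filters on b, owned by the right side.
E' = (R ⋈[a=b] σ[b<=6](S))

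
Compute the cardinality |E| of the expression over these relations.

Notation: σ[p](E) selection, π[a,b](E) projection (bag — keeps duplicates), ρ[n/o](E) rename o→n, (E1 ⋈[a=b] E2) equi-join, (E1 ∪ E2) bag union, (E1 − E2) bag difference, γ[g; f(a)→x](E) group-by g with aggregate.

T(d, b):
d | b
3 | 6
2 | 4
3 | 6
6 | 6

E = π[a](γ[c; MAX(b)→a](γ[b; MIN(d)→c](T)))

Row counts bottom-up:
  T → 4
  γ[b; MIN(d)→c](T) → 2
  γ[c; MAX(b)→a](γ[b; MIN(d)→c](T)) → 2
  π[a](γ[c; MAX(b)→a](γ[b; MIN(d)→c](T))) → 2

|E| = 2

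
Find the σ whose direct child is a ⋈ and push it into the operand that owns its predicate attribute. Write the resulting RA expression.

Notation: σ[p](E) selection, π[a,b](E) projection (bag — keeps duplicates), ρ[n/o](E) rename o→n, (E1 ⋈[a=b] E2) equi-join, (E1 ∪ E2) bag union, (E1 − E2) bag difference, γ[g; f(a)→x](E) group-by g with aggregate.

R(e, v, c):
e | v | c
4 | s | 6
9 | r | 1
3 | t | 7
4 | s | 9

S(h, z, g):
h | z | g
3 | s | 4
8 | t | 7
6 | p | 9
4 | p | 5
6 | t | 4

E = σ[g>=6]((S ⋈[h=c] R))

σ filters on g, owned by the left side.
E' = (σ[g>=6](S) ⋈[h=c] R)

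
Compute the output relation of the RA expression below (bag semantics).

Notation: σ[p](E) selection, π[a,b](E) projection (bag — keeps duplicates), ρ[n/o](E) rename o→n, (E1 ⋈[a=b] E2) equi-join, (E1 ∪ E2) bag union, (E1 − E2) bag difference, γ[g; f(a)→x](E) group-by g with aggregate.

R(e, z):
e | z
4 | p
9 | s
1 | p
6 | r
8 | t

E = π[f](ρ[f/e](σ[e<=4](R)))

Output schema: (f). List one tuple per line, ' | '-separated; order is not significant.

Per-node cardinality:
  R → 5
  σ[e<=4](R) → 2
  ρ[f/e](σ[e<=4](R)) → 2
  π[f](ρ[f/e](σ[e<=4](R))) → 2

== RESULT ==
f
1
4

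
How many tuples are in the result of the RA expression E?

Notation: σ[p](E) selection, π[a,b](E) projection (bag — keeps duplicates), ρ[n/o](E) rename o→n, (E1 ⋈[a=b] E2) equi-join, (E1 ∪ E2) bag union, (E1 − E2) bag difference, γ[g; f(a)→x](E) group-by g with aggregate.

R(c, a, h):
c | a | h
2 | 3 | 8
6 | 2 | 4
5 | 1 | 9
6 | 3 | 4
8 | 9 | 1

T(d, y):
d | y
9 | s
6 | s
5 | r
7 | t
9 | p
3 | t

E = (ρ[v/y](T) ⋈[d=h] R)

Subexpression sizes:
  T → 6
  ρ[v/y](T) → 6
  R → 5
  (ρ[v/y](T) ⋈[d=h] R) → 2

|E| = 2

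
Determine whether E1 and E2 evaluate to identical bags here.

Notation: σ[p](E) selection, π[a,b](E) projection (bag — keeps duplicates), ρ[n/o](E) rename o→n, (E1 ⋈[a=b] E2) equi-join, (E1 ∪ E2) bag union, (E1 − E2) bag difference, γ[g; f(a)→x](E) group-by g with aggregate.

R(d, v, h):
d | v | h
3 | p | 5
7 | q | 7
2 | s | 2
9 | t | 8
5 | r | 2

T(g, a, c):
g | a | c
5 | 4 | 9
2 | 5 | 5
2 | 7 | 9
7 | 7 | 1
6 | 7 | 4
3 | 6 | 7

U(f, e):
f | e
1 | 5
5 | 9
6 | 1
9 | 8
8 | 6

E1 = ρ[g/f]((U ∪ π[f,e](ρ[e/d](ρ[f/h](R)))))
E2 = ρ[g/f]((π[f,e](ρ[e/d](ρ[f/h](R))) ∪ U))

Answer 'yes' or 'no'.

E1 subexpression sizes:
  U → 5
  R → 5
  ρ[f/h](R) → 5
  ρ[e/d](ρ[f/h](R)) → 5
  π[f,e](ρ[e/d](ρ[f/h](R))) → 5
  (U ∪ π[f,e](ρ[e/d](ρ[f/h](R)))) → 10
  ρ[g/f]((U ∪ π[f,e](ρ[e/d](ρ[f/h](R))))) → 10
E2 subexpression sizes:
  R → 5
  ρ[f/h](R) → 5
  ρ[e/d](ρ[f/h](R)) → 5
  π[f,e](ρ[e/d](ρ[f/h](R))) → 5
  U → 5
  (π[f,e](ρ[e/d](ρ[f/h](R))) ∪ U) → 10
  ρ[g/f]((π[f,e](ρ[e/d](ρ[f/h](R))) ∪ U)) → 10

E1 and E2 produce the same multiset:
g | e
1 | 5
2 | 2
2 | 5
5 | 3
5 | 9
6 | 1
7 | 7
8 | 6
8 | 9
9 | 8

yes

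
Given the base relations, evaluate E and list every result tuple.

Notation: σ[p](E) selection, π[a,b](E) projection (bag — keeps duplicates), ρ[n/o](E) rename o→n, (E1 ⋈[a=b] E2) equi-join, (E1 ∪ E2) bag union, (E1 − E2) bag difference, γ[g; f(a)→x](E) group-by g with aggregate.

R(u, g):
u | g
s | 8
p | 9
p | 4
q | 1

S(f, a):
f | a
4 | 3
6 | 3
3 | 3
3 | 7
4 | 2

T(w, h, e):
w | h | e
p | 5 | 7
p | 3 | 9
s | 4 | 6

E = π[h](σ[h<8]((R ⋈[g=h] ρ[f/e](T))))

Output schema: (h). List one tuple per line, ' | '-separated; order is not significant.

Stepwise |·|:
  R → 4
  T → 3
  ρ[f/e](T) → 3
  (R ⋈[g=h] ρ[f/e](T)) → 1
  σ[h<8]((R ⋈[g=h] ρ[f/e](T))) → 1
  π[h](σ[h<8]((R ⋈[g=h] ρ[f/e](T)))) → 1

== RESULT ==
h
4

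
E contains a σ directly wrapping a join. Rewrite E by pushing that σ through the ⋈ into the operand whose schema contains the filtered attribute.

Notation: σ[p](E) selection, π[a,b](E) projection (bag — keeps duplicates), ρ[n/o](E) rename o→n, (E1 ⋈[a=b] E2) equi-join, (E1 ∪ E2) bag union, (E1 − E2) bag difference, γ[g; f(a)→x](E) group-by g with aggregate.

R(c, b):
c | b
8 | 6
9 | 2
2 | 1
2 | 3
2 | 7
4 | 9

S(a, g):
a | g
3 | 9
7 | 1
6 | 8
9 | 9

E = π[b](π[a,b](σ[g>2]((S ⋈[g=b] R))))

σ filters on g, owned by the left side.
E' = π[b](π[a,b]((σ[g>2](S) ⋈[g=b] R)))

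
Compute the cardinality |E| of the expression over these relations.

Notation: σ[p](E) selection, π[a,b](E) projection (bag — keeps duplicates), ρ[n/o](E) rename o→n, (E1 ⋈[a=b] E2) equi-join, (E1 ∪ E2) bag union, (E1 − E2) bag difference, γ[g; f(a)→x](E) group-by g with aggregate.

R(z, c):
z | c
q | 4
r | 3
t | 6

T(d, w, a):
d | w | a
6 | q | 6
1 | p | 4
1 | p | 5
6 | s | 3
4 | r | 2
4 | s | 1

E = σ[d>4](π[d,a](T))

Row counts bottom-up:
  T → 6
  π[d,a](T) → 6
  σ[d>4](π[d,a](T)) → 2

|E| = 2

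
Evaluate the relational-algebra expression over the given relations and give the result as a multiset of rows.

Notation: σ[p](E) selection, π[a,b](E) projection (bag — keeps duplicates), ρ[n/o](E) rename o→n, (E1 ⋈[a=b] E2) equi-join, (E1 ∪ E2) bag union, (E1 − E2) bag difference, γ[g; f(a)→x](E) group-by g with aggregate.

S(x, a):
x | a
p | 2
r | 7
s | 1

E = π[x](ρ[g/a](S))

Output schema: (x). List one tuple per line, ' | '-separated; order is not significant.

Per-node cardinality:
  S → 3
  ρ[g/a](S) → 3
  π[x](ρ[g/a](S)) → 3

== RESULT ==
x
p
r
s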